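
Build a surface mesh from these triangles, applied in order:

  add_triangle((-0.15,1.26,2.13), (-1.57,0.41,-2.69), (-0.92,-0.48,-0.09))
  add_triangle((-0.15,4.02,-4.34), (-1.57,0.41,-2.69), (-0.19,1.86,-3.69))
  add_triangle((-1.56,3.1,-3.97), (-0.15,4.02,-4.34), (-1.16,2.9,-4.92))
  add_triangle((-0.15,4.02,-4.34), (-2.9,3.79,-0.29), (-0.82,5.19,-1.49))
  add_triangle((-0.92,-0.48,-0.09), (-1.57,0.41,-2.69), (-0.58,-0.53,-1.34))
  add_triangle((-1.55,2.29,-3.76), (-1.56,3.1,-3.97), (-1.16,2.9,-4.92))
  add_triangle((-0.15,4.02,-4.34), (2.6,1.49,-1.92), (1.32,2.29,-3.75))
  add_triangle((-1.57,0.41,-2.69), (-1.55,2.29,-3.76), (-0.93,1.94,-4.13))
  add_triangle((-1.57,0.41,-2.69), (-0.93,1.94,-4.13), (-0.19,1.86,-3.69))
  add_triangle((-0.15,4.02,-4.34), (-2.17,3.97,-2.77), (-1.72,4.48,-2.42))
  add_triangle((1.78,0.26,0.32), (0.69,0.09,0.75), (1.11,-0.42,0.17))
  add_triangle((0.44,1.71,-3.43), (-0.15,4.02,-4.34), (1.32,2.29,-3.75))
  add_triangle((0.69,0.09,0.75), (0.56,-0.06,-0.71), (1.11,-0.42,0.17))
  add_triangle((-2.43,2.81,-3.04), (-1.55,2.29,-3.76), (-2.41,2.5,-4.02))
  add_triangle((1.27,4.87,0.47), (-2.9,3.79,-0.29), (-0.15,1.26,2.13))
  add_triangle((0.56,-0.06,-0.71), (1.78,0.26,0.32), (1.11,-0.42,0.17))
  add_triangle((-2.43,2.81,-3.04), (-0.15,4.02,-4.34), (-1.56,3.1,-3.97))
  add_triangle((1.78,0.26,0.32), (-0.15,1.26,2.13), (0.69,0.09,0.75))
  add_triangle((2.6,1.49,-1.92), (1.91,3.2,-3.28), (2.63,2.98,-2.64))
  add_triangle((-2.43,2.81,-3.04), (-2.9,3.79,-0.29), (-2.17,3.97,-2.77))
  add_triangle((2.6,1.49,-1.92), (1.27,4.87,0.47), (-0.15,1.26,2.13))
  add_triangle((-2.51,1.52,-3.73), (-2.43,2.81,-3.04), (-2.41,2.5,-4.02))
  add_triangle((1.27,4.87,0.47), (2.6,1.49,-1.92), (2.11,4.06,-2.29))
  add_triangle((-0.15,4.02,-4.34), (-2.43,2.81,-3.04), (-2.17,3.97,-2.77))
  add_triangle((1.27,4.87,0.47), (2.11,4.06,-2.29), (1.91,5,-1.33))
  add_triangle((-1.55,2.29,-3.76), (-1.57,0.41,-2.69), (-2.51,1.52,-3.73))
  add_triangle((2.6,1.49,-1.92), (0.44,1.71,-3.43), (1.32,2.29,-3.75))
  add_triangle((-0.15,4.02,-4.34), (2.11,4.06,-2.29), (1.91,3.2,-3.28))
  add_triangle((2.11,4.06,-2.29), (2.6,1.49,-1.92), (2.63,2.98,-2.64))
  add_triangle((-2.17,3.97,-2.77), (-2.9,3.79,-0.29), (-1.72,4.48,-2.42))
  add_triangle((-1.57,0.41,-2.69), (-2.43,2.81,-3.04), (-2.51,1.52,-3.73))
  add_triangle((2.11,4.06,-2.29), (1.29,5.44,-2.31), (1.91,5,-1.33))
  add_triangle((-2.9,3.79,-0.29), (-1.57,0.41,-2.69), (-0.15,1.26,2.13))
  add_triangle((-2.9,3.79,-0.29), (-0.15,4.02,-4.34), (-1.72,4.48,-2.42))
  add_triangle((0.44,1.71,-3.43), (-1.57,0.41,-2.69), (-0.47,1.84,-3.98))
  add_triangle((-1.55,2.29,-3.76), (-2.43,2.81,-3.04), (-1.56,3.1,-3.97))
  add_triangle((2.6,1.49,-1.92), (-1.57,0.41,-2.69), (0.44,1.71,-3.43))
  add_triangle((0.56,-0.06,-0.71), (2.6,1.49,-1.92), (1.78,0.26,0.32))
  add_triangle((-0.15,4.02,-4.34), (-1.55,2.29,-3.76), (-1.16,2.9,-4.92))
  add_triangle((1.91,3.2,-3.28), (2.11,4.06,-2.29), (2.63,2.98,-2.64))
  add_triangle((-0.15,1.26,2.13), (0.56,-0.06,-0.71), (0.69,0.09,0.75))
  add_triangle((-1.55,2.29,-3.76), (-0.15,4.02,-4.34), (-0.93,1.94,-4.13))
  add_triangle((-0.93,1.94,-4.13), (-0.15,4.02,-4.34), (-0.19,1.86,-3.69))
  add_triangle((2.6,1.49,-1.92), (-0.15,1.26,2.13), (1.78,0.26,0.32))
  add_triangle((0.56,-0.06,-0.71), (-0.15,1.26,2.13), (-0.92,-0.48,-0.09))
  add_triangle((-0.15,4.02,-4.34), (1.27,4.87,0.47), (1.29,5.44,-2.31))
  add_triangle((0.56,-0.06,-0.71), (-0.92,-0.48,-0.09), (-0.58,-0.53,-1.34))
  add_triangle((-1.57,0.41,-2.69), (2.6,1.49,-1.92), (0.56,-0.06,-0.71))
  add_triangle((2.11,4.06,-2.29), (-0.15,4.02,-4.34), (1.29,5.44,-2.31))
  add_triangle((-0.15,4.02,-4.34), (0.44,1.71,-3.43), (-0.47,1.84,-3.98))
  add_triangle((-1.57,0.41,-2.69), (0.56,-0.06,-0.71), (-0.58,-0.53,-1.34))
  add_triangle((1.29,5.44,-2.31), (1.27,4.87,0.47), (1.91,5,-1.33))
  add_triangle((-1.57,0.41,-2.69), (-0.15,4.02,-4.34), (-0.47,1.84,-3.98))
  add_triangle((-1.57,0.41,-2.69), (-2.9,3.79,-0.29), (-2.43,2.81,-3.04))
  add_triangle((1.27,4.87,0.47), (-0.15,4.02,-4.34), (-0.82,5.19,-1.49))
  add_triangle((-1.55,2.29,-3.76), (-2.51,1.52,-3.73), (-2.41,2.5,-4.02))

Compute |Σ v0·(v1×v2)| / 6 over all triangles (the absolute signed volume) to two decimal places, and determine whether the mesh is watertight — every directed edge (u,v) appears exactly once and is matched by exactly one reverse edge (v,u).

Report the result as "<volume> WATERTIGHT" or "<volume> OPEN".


Per-triangle v0·(v1×v2)/6:
  t1: +0.9247
  t2: -1.5704
  t3: +1.2922
  t4: +6.0067
  t5: +0.3303
  t6: +0.3757
  t7: +1.9801
  t8: +0.7609
  t9: +0.2925
  t10: +1.6964
  t11: +0.1082
  t12: +1.0602
  t13: -0.0698
  t14: +0.4141
  t15: +6.5933
  t16: +0.1388
  t17: +0.9648
  t18: +0.2450
  t19: +0.5565
  t20: +1.9844
  t21: +2.8033
  t22: +0.4942
  t23: +3.0528
  t24: +2.3703
  t25: +0.2272
  t26: +0.5313
  t27: +0.3102
  t28: +2.5814
  t29: +0.3950
  t30: +1.5222
  t31: -0.0706
  t32: +1.1967
  t33: +0.3996
  t34: -0.5112
  t35: +0.3641
  t36: +0.5490
  t37: +0.6695
  t38: +0.3674
  t39: -0.8482
  t40: +0.9190
  t41: -0.1590
  t42: +1.2575
  t43: +0.8020
  t44: +1.6184
  t45: -0.0411
  t46: +2.2638
  t47: +0.0426
  t48: +0.8037
  t49: +3.3049
  t50: +1.0988
  t51: +0.3055
  t52: +1.5839
  t53: +1.4722
  t54: +1.7718
  t55: +6.4043
  t56: +0.3861
Σ = +64.3230 → |volume| = 64.32

Directed edges: 168 total; 6 unmatched, e.g. (-2.9,3.79,-0.29)→(-0.82,5.19,-1.49) → open.

64.32 OPEN


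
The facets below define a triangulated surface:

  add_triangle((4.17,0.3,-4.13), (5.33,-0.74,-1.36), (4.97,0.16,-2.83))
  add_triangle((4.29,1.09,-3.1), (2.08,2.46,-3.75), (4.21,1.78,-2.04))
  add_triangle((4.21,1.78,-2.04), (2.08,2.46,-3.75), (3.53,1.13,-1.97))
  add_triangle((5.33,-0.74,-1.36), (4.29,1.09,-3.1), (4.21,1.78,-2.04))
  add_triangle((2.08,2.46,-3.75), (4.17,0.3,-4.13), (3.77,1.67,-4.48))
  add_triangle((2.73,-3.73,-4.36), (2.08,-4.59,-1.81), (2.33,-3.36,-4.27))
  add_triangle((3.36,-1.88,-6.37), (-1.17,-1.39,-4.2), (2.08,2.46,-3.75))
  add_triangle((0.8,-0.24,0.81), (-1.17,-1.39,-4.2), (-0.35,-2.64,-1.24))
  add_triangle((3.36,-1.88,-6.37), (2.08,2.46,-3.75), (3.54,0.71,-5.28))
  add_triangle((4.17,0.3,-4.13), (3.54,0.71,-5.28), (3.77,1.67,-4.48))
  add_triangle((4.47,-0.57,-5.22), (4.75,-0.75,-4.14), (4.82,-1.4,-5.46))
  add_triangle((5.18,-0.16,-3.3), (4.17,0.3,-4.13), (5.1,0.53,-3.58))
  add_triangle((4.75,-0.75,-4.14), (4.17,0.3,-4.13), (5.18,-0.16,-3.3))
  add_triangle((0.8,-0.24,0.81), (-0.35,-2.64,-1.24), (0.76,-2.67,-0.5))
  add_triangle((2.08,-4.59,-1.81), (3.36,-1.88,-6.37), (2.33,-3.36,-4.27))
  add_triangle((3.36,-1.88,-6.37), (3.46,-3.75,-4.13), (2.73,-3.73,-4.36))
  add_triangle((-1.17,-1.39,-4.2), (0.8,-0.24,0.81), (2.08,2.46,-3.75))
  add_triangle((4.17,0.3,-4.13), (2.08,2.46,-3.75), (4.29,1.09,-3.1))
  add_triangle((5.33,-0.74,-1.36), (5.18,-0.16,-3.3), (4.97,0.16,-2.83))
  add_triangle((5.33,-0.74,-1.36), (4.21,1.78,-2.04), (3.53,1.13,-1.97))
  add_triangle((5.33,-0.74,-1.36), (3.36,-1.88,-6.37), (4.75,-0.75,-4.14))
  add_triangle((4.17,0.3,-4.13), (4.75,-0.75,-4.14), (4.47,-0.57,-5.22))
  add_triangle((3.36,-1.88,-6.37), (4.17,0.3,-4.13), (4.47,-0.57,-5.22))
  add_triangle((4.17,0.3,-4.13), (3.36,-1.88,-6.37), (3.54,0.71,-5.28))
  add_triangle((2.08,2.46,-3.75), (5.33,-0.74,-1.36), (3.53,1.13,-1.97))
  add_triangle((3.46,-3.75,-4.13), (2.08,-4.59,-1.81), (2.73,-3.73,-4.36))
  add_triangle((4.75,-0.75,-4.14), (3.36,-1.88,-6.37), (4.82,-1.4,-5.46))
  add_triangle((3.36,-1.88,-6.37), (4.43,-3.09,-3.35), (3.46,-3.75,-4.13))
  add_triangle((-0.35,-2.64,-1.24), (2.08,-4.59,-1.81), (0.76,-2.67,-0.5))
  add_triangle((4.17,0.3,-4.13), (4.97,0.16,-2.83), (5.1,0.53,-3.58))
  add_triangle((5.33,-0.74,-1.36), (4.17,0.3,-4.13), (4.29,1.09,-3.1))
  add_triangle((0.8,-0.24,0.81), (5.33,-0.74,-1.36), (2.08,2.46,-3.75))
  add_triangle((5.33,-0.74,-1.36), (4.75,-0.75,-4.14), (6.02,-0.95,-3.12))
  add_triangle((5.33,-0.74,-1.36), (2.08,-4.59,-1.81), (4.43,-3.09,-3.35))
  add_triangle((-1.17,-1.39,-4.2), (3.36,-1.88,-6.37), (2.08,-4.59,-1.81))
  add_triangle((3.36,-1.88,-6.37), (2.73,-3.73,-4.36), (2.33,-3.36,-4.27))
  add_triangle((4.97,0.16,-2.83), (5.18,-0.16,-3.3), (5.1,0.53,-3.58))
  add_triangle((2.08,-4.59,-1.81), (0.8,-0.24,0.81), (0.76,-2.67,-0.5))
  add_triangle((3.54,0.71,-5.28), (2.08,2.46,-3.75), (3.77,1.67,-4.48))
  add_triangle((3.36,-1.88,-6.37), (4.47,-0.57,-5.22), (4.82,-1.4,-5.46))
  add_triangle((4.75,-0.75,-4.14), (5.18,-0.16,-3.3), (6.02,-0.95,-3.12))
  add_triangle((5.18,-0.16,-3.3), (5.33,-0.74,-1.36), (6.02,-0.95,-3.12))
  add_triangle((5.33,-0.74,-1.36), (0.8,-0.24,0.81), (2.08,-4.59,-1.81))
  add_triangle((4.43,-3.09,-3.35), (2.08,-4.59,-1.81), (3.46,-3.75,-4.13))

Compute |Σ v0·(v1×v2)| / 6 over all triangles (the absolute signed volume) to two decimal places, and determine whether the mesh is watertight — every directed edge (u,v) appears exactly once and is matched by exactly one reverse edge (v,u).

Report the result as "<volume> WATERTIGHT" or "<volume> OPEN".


74.46 OPEN

Per-triangle v0·(v1×v2)/6:
  t1: -1.0956
  t2: +2.5253
  t3: -0.9853
  t4: +2.7661
  t5: -0.4448
  t6: +0.5580
  t7: +12.8031
  t8: -0.8980
  t9: +2.6132
  t10: +1.4884
  t11: +0.8051
  t12: +0.7521
  t13: +1.1798
  t14: +0.1763
  t15: -2.1740
  t16: +2.1681
  t17: -2.5993
  t18: +2.7624
  t19: +0.7180
  t20: -0.8561
  t21: +3.2333
  t22: +0.9513
  t23: +0.7159
  t24: +3.5786
  t25: -2.0221
  t26: +1.7826
  t27: -0.3958
  t28: +4.2969
  t29: +0.7225
  t30: -0.4391
  t31: +3.0252
  t32: +2.1076
  t33: -0.1697
  t34: +5.6685
  t35: +14.7569
  t36: +0.7575
  t37: +0.2891
  t38: +0.6037
  t39: +1.7269
  t40: +1.6138
  t41: +1.1073
  t42: +0.9875
  t43: +4.0214
  t44: +3.2740
Σ = +74.4565 → |volume| = 74.46

Directed edges: 132 total; 6 unmatched, e.g. (-1.17,-1.39,-4.2)→(-0.35,-2.64,-1.24) → open.


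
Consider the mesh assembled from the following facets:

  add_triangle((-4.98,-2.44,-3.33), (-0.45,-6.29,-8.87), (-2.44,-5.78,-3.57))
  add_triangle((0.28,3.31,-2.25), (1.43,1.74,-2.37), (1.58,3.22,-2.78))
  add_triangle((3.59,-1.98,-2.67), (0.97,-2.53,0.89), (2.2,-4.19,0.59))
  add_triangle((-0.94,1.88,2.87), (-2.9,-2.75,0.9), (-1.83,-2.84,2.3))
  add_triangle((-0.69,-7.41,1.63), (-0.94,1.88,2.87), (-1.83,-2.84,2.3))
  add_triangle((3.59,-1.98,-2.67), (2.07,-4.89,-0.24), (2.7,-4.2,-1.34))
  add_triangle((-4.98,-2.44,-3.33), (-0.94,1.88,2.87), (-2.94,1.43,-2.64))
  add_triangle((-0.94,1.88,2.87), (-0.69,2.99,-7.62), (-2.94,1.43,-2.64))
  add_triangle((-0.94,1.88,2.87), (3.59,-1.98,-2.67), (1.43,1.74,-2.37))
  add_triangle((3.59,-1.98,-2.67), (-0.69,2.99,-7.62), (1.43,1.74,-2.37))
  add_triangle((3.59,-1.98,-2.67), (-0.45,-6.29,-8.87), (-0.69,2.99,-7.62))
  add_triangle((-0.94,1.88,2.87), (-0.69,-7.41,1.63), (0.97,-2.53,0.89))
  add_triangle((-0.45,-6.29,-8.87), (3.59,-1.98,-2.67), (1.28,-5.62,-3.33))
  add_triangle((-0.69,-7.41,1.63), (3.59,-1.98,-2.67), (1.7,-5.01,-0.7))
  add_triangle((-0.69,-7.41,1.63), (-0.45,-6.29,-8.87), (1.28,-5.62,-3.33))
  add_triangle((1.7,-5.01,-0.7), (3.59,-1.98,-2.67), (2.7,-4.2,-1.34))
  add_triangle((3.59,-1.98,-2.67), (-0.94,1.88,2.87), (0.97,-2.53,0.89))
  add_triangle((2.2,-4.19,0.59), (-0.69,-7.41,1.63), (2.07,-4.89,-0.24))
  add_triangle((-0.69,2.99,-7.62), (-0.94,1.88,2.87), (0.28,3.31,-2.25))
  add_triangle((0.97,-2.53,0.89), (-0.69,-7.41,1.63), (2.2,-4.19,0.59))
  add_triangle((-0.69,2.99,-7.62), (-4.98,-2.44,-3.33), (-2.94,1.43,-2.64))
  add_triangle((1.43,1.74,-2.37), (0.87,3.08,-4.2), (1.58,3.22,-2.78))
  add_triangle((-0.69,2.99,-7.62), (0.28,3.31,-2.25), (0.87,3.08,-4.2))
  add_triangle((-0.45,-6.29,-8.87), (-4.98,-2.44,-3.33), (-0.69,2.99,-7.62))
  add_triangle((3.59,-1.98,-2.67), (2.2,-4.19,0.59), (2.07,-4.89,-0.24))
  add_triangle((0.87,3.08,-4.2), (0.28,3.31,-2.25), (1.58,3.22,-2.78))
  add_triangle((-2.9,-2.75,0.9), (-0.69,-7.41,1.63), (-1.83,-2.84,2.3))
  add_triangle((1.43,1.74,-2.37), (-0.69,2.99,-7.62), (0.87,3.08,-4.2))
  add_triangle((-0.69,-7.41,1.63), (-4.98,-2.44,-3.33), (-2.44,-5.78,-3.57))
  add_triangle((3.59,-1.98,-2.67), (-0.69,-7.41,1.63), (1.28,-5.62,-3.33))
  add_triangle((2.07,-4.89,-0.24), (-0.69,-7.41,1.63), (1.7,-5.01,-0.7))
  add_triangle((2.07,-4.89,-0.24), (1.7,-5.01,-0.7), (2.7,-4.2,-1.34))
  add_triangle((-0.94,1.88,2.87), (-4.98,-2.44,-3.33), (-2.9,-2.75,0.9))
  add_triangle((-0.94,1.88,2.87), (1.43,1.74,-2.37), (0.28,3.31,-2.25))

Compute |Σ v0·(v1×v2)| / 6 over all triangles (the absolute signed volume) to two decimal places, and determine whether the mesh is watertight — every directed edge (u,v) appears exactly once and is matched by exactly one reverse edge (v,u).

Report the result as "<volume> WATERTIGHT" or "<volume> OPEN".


308.51 OPEN

Per-triangle v0·(v1×v2)/6:
  t1: +22.8413
  t2: -0.4381
  t3: +0.2126
  t4: +3.6967
  t5: +4.0416
  t6: +0.6095
  t7: +9.6448
  t8: +9.7112
  t9: +4.3489
  t10: +10.2657
  t11: +46.1885
  t12: +5.3481
  t13: +17.7610
  t14: -0.0907
  t15: +22.0706
  t16: +0.7125
  t17: +3.9041
  t18: +3.1742
  t19: +5.5454
  t20: +1.5606
  t21: +15.1933
  t22: +0.7751
  t23: +2.9743
  t24: +59.7334
  t25: +2.6784
  t26: +1.3207
  t27: +4.8997
  t28: +1.7046
  t29: +19.3360
  t30: +14.3685
  t31: +2.1000
  t32: +0.7301
  t33: +9.3750
  t34: +2.2156
Σ = +308.5133 → |volume| = 308.51

Directed edges: 102 total; 6 unmatched, e.g. (-0.45,-6.29,-8.87)→(-2.44,-5.78,-3.57) → open.


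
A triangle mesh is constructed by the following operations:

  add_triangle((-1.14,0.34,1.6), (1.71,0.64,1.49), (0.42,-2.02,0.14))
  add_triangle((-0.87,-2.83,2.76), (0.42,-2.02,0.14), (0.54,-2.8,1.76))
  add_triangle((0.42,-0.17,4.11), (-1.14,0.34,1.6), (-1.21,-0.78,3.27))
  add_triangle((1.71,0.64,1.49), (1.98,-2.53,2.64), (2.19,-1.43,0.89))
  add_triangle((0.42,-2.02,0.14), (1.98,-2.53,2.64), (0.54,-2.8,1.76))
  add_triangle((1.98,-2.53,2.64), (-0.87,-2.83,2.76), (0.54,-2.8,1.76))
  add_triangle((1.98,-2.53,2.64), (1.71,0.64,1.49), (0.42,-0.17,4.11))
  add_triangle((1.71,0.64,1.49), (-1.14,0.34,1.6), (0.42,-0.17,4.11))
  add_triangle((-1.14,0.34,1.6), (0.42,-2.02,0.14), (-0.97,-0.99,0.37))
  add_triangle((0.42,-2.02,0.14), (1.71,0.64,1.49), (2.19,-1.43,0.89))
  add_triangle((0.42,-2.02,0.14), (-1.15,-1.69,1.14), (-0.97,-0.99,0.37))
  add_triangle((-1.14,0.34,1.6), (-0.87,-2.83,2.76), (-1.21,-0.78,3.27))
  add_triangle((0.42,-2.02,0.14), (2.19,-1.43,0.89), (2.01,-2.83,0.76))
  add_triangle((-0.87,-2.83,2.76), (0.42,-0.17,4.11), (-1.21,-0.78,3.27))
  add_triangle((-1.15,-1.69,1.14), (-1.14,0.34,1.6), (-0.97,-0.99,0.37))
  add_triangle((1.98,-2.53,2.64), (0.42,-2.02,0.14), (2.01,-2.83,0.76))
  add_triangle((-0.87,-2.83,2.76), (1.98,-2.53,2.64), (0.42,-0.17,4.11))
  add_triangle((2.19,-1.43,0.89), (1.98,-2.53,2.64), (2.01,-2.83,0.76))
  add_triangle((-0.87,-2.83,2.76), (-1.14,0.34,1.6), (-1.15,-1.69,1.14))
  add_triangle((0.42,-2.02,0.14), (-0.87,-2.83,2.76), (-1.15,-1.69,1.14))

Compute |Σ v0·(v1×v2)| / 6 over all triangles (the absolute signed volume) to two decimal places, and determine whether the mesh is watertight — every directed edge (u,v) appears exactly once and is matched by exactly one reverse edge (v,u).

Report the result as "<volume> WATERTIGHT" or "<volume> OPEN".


Per-triangle v0·(v1×v2)/6:
  t1: -1.5598
  t2: +0.7325
  t3: +1.0053
  t4: +1.5357
  t5: +0.8015
  t6: +1.3767
  t7: +3.4051
  t8: +1.0599
  t9: -0.5342
  t10: -0.4869
  t11: +0.2526
  t12: +0.5890
  t13: -0.0192
  t14: +2.3639
  t15: +0.2677
  t16: +0.9036
  t17: +5.0920
  t18: +1.0423
  t19: +0.8727
  t20: +0.7937
Σ = +19.4940 → |volume| = 19.49

Directed edges: 60 total, each appears once with its reverse present → watertight.

19.49 WATERTIGHT


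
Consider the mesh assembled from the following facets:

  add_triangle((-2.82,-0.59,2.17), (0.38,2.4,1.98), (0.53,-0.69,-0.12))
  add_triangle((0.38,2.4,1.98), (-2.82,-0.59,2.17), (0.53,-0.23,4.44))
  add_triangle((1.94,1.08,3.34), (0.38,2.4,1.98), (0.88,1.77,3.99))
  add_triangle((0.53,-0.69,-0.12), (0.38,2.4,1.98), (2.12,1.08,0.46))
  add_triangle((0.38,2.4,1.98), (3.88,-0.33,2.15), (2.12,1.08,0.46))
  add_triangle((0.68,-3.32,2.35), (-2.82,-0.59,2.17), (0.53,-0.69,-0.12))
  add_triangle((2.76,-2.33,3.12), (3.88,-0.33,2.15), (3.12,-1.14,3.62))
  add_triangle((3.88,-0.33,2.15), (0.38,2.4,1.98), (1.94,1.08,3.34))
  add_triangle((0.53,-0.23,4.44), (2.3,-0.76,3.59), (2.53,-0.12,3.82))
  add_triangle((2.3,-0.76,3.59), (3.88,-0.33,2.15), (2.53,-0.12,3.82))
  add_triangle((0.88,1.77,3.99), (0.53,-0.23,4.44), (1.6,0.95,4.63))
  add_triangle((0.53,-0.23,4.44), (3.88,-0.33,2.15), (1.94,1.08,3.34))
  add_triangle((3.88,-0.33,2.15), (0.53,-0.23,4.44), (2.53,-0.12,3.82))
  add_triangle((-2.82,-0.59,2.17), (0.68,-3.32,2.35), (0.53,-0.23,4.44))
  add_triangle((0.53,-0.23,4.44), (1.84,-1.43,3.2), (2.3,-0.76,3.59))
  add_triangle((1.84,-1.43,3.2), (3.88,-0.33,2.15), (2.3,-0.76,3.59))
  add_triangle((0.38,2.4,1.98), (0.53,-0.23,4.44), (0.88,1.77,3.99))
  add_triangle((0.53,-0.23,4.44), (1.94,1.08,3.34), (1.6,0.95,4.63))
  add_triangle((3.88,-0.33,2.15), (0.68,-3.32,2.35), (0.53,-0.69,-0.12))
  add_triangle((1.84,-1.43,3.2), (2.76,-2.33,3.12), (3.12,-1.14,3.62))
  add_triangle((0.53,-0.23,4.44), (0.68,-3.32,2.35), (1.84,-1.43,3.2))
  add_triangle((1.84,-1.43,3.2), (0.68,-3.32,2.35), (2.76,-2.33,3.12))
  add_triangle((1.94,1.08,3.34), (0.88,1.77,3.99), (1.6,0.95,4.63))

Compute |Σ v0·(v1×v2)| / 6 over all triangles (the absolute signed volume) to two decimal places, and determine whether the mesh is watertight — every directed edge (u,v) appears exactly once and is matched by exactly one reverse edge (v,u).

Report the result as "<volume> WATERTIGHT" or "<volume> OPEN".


36.82 OPEN

Per-triangle v0·(v1×v2)/6:
  t1: -1.1693
  t2: +5.6513
  t3: +1.2025
  t4: -0.4604
  t5: +2.5663
  t6: +0.6132
  t7: +1.6627
  t8: +2.1380
  t9: +0.9889
  t10: +1.0250
  t11: +1.1765
  t12: +3.6091
  t13: -0.5444
  t14: +7.4284
  t15: +1.1315
  t16: +1.1111
  t17: +0.5375
  t18: +0.3860
  t19: +1.6956
  t20: +0.7644
  t21: +3.0770
  t22: +1.5044
  t23: +0.7288
Σ = +36.8240 → |volume| = 36.82

Directed edges: 69 total; 9 unmatched, e.g. (2.12,1.08,0.46)→(0.53,-0.69,-0.12) → open.


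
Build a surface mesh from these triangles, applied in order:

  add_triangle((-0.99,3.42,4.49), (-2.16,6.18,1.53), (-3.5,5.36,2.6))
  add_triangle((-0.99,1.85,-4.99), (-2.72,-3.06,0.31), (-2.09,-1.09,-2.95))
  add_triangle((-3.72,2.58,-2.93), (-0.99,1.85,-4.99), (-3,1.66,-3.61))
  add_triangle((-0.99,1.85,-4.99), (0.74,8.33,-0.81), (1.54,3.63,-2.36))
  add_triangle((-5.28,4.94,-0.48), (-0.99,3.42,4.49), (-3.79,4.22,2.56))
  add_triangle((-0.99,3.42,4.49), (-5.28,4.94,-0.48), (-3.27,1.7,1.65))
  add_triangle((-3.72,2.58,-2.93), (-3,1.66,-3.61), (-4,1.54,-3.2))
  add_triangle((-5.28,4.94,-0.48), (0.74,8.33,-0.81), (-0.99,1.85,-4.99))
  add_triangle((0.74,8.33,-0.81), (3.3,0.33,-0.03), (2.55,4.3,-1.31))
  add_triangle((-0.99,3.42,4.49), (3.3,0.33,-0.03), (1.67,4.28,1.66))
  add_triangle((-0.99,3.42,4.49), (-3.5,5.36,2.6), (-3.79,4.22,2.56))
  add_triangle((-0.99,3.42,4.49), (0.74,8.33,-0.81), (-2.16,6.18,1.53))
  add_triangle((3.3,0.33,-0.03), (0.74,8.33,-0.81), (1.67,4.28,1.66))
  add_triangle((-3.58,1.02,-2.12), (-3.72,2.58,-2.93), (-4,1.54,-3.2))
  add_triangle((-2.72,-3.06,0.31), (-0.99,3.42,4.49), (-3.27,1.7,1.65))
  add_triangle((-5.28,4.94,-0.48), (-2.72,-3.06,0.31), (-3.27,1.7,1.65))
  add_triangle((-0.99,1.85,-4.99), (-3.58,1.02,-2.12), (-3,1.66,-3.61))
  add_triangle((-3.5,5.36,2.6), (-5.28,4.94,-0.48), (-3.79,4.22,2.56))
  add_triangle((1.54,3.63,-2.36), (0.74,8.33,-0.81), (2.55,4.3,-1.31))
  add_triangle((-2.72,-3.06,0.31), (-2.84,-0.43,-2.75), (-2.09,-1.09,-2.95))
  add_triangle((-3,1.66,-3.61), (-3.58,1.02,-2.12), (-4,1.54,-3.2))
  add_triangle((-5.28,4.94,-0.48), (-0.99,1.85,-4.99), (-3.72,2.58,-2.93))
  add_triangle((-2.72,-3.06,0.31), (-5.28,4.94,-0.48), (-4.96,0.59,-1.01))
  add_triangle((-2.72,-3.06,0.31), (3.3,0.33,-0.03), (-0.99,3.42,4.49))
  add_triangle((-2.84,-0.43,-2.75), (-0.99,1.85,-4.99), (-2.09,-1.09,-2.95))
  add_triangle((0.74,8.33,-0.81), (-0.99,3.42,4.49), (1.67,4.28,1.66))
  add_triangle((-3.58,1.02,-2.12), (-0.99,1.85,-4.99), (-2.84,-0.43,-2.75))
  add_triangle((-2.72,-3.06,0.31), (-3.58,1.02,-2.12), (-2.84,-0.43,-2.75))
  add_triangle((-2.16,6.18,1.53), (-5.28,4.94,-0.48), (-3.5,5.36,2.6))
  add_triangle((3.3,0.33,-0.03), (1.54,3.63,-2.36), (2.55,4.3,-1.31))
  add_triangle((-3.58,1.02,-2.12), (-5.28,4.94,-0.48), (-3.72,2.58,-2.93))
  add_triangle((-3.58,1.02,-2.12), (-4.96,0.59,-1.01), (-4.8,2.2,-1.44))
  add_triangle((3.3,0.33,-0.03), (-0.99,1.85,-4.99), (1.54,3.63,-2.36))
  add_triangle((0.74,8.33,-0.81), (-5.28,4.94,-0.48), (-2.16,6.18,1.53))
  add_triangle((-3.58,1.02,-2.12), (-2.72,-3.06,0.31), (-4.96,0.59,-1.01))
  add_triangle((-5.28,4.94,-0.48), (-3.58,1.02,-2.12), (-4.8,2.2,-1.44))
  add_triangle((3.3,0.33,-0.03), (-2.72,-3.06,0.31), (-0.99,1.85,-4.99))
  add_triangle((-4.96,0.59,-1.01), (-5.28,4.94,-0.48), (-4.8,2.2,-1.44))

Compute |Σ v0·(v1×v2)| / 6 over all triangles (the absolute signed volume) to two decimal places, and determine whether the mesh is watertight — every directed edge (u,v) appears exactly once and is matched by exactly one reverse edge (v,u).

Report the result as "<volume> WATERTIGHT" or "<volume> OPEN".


Per-triangle v0·(v1×v2)/6:
  t1: +6.3732
  t2: -1.3659
  t3: +1.9976
  t4: +11.3472
  t5: -3.6573
  t6: +9.7523
  t7: +0.9414
  t8: +38.1912
  t9: +4.0561
  t10: +6.8945
  t11: +3.1858
  t12: +14.3099
  t13: +9.4238
  t14: +0.5803
  t15: +8.0479
  t16: +8.9378
  t17: +0.4006
  t18: +3.5993
  t19: +4.5334
  t20: +2.2389
  t21: +0.0385
  t22: +5.9896
  t23: +4.7440
  t24: +7.4233
  t25: +2.3529
  t26: +12.3649
  t27: +4.2553
  t28: +3.8644
  t29: +7.5124
  t30: +2.7591
  t31: +3.8911
  t32: +1.6460
  t33: +7.0423
  t34: +16.9176
  t35: +3.4664
  t36: +1.5604
  t37: +7.3597
  t38: +2.4504
Σ = +225.4262 → |volume| = 225.43

Directed edges: 114 total, each appears once with its reverse present → watertight.

225.43 WATERTIGHT


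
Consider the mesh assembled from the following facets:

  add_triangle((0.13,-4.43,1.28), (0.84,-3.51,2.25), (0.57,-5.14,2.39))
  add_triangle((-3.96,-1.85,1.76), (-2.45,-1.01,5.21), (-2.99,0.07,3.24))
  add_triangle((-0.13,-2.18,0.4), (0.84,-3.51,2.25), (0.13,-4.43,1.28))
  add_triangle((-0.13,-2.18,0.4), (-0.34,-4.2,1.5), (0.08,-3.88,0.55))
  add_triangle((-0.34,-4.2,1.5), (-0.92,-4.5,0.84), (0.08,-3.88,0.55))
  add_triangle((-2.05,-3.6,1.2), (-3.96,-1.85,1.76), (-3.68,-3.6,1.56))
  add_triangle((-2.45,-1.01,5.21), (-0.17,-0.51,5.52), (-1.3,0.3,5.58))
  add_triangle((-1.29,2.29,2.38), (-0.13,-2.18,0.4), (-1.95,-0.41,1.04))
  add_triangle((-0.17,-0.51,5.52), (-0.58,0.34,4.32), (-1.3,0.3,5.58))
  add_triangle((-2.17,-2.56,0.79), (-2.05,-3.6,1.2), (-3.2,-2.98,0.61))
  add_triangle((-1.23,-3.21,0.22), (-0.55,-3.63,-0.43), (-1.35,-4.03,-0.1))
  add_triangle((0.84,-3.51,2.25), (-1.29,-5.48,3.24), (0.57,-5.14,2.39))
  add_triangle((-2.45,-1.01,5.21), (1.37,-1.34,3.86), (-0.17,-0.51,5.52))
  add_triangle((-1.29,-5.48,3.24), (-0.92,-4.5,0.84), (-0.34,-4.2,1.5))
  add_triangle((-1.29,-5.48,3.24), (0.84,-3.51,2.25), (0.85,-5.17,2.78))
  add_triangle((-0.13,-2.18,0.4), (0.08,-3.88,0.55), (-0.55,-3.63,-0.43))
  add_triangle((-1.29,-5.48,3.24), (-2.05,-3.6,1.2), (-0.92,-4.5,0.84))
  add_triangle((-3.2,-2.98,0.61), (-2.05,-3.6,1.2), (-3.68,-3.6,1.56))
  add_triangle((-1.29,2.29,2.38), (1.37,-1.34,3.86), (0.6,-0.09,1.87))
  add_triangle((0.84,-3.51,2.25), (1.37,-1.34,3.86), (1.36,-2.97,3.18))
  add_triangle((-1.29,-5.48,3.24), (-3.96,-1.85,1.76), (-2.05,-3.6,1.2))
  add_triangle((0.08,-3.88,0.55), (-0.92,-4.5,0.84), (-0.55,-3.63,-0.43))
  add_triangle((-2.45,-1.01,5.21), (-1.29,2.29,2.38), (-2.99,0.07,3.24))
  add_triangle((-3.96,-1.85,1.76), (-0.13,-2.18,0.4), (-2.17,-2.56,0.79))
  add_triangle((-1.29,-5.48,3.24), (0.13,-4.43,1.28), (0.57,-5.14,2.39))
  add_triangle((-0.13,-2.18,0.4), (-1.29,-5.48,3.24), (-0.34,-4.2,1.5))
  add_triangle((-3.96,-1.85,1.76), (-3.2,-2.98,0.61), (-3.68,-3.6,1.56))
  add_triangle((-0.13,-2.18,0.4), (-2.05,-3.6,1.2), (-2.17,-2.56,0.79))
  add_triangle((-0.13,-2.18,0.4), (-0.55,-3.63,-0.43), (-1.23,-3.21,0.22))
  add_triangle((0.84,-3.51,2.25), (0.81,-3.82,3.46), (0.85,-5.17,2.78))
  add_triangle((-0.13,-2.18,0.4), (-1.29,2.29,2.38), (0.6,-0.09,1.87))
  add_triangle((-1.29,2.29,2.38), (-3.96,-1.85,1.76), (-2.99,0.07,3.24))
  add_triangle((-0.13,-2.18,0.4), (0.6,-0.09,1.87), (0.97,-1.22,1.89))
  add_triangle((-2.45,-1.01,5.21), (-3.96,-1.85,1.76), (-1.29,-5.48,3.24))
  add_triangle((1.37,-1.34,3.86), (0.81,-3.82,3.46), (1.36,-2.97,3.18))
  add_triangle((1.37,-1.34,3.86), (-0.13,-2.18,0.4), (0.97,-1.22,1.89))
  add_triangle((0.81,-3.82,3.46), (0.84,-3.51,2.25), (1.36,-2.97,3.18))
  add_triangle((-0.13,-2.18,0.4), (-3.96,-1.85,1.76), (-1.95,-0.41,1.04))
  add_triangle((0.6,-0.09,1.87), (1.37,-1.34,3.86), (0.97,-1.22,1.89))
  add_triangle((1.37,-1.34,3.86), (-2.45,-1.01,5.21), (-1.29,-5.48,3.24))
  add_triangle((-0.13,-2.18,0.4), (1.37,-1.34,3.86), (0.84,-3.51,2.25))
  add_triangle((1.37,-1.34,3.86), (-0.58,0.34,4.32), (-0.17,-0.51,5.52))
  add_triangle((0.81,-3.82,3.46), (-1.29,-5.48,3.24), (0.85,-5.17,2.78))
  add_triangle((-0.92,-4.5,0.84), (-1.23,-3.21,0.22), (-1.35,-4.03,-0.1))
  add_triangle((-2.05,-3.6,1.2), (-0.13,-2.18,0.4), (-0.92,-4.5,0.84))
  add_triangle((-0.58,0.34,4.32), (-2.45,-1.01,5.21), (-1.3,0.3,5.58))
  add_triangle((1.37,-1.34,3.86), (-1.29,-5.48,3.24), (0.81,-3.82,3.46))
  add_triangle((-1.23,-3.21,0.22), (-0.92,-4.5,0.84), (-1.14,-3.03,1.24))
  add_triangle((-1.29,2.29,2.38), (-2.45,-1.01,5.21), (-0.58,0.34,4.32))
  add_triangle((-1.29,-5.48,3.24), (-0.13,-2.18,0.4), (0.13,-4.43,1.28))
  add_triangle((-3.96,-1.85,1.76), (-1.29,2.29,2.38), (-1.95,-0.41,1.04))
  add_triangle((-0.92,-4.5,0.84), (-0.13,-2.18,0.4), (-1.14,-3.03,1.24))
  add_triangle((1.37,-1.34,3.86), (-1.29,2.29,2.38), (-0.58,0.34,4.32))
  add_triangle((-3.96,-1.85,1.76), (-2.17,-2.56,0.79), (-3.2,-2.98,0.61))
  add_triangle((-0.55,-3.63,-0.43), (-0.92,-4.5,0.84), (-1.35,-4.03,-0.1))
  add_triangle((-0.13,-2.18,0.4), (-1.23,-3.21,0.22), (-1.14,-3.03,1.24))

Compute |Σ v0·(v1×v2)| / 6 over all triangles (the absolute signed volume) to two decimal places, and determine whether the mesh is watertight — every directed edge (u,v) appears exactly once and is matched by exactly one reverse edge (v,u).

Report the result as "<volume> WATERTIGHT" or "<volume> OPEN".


Per-triangle v0·(v1×v2)/6:
  t1: +0.1099
  t2: +3.8200
  t3: -0.0519
  t4: -0.0772
  t5: +0.5367
  t6: +0.4904
  t7: +2.2665
  t8: -1.4590
  t9: +0.4318
  t10: -0.1067
  t11: -0.0987
  t12: +1.2717
  t13: +2.7955
  t14: +0.9535
  t15: -0.7510
  t16: -0.1436
  t17: +2.1177
  t18: +0.6996
  t19: +0.6402
  t20: -0.3564
  t21: +3.7205
  t22: +0.7003
  t23: +3.3998
  t24: -0.5932
  t25: +1.4820
  t26: -0.1826
  t27: +0.9342
  t28: +0.1818
  t29: -0.3689
  t30: +0.2617
  t31: -1.5766
  t32: +1.8995
  t33: -0.3358
  t34: +13.5029
  t35: +0.8916
  t36: +0.4915
  t37: +0.4619
  t38: -0.3556
  t39: +0.0845
  t40: +13.2993
  t41: -0.5319
  t42: +0.6081
  t43: +2.7002
  t44: +0.2171
  t45: -0.1182
  t46: -0.3878
  t47: +2.9396
  t48: +0.4382
  t49: +3.6424
  t50: +0.4835
  t51: +0.2665
  t52: +0.1570
  t53: +1.7101
  t54: -0.6579
  t55: +0.5598
  t56: -0.3867
Σ = +62.6278 → |volume| = 62.63

Directed edges: 168 total, each appears once with its reverse present → watertight.

62.63 WATERTIGHT


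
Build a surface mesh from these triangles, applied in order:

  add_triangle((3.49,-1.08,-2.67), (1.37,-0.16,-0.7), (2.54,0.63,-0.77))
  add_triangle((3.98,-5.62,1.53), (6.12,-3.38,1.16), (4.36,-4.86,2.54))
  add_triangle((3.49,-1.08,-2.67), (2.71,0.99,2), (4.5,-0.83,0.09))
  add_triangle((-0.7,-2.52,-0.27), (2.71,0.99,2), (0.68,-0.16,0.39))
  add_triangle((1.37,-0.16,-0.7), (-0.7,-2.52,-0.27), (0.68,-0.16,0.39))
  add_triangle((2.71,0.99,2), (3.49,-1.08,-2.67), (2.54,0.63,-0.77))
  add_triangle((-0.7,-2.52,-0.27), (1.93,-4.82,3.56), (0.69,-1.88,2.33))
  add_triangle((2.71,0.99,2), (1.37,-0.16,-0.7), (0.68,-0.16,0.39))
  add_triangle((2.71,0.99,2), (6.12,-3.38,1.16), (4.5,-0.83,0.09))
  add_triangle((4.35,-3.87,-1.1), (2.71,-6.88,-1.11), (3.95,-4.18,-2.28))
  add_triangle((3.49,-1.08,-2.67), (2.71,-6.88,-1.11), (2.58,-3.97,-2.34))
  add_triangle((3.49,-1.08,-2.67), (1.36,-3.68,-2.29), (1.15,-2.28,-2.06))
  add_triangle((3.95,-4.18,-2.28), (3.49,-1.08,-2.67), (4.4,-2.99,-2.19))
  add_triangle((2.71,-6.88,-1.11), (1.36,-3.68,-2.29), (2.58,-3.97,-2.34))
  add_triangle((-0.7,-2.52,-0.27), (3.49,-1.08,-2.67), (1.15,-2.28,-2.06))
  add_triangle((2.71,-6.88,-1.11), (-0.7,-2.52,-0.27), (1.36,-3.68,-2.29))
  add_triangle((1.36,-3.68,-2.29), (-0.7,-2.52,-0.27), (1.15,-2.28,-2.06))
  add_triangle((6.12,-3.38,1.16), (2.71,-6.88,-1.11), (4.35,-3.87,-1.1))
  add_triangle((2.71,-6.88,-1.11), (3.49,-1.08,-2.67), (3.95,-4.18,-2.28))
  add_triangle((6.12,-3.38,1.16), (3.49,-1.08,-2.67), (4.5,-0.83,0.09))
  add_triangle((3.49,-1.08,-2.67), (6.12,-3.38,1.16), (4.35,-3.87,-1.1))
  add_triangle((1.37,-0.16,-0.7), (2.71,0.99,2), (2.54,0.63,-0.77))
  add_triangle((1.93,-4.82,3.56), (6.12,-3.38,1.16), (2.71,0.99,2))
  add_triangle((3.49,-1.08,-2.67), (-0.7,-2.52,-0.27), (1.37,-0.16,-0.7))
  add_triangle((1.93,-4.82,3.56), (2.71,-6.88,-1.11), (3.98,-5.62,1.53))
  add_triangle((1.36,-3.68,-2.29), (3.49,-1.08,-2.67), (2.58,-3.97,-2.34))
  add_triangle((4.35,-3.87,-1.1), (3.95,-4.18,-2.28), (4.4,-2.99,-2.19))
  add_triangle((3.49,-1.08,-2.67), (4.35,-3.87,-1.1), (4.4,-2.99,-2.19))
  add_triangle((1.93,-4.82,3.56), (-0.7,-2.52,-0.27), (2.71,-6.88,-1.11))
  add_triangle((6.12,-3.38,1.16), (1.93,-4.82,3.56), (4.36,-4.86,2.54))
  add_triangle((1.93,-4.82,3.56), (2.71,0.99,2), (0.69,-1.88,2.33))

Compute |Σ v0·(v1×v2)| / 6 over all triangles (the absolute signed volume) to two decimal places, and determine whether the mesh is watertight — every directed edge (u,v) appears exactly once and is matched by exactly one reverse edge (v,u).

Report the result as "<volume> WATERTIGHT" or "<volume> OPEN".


85.38 OPEN

Per-triangle v0·(v1×v2)/6:
  t1: -0.1066
  t2: +4.0411
  t3: +2.4247
  t4: -0.1599
  t5: -0.4496
  t6: +2.1071
  t7: +1.4000
  t8: -0.2823
  t9: +4.4447
  t10: +3.9460
  t11: +3.0639
  t12: +0.8389
  t13: +1.3207
  t14: +2.1511
  t15: -0.9771
  t16: +3.3063
  t17: +0.3968
  t18: +8.1370
  t19: +0.9500
  t20: +4.9654
  t21: +6.6505
  t22: -0.5587
  t23: +13.7933
  t24: -0.4304
  t25: +8.6975
  t26: +1.6110
  t27: +1.3788
  t28: +0.3836
  t29: +8.4237
  t30: +1.4272
  t31: +2.4871
Σ = +85.3817 → |volume| = 85.38

Directed edges: 93 total; 9 unmatched, e.g. (3.98,-5.62,1.53)→(6.12,-3.38,1.16) → open.


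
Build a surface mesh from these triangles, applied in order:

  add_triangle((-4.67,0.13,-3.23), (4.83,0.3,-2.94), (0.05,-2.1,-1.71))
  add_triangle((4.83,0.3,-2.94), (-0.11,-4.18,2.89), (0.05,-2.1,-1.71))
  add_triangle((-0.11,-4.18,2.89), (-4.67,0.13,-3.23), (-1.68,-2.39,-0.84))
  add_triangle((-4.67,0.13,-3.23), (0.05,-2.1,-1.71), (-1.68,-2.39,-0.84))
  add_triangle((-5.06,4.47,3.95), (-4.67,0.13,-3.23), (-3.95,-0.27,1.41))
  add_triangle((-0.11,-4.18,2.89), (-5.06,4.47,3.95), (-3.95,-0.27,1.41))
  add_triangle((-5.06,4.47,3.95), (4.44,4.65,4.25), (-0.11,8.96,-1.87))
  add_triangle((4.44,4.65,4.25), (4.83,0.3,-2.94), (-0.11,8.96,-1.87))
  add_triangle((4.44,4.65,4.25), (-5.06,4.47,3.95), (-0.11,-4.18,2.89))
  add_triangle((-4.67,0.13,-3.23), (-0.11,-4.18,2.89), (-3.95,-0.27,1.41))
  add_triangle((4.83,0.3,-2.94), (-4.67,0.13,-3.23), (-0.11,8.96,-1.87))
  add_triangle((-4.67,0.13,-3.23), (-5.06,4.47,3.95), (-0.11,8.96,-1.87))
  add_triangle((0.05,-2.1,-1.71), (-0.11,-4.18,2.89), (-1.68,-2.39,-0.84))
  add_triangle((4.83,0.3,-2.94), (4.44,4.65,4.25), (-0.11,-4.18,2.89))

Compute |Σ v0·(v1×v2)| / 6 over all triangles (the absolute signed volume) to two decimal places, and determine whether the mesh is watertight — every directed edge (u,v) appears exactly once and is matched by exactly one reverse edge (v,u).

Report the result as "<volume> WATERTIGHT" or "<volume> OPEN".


388.50 WATERTIGHT

Per-triangle v0·(v1×v2)/6:
  t1: +10.8489
  t2: +10.4217
  t3: +4.5772
  t4: +3.8347
  t5: +16.1597
  t6: +14.9268
  t7: +71.8115
  t8: +57.0065
  t9: +48.1042
  t10: +12.6085
  t11: +43.1789
  t12: +57.9804
  t13: +3.7449
  t14: +33.2972
Σ = +388.5012 → |volume| = 388.50

Directed edges: 42 total, each appears once with its reverse present → watertight.


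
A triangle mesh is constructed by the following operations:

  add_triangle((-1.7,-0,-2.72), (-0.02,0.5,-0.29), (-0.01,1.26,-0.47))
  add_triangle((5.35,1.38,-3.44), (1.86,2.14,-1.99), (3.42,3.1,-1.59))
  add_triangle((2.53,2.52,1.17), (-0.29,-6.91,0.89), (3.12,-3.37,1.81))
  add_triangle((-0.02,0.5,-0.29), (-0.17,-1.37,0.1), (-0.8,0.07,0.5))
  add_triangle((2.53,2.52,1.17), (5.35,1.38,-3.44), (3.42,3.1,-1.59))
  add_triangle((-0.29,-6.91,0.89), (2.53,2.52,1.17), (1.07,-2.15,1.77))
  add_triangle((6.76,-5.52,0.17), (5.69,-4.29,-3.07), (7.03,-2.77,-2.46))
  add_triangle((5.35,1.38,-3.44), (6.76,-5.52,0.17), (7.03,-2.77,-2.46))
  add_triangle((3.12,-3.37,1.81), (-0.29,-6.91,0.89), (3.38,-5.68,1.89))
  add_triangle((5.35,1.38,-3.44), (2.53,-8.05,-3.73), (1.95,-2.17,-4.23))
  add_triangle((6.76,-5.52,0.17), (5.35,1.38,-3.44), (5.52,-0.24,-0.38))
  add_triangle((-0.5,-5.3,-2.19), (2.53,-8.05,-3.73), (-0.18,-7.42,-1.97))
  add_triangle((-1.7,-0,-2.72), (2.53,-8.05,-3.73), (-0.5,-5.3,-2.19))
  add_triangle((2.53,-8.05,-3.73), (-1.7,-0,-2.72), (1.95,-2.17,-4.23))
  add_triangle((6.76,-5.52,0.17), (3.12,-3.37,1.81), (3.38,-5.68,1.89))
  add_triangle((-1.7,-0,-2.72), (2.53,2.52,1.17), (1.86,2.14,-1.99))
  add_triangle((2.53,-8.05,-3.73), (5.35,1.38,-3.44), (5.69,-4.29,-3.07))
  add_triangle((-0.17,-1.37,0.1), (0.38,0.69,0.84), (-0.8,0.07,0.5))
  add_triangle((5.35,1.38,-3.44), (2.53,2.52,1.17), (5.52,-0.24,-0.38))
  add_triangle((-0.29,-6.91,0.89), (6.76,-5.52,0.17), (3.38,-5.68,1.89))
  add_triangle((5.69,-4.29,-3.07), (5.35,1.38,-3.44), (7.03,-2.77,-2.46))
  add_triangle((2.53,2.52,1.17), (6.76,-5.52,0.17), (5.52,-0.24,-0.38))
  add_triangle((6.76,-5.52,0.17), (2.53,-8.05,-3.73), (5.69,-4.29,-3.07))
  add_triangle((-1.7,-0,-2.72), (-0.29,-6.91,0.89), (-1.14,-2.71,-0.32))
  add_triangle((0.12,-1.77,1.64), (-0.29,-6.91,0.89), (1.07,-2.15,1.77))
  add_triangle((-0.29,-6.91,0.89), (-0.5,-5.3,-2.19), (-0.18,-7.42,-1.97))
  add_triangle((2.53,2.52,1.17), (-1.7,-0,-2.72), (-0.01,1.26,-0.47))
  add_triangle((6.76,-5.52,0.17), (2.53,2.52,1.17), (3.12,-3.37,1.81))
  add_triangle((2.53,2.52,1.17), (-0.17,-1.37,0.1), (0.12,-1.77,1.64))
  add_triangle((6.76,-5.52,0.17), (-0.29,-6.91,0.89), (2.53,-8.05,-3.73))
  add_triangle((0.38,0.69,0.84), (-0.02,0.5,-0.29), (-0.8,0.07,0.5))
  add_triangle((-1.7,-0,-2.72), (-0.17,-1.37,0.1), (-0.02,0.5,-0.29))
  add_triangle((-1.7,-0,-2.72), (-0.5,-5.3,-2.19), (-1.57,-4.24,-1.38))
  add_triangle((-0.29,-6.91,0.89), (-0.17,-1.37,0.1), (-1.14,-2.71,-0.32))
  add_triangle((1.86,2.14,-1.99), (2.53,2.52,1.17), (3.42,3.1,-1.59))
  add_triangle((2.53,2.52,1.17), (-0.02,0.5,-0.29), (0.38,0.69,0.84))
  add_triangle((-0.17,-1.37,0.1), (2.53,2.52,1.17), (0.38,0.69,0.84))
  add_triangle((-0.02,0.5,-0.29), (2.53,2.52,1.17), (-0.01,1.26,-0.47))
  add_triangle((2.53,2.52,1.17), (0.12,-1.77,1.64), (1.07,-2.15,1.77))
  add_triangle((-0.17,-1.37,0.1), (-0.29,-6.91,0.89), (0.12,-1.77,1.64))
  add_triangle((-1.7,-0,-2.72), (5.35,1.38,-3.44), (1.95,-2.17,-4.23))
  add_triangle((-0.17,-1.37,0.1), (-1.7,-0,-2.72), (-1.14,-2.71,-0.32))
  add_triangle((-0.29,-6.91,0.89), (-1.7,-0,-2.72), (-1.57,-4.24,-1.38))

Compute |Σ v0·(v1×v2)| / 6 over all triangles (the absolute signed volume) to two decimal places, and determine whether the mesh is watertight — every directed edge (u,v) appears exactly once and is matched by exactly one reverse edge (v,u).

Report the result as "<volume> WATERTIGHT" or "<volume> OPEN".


231.44 OPEN

Per-triangle v0·(v1×v2)/6:
  t1: -0.0278
  t2: +2.4718
  t3: +1.7722
  t4: +0.0563
  t5: +4.5167
  t6: +2.1715
  t7: +9.6950
  t8: +5.1149
  t9: +1.3827
  t10: +18.0816
  t11: +13.8261
  t12: +3.3700
  t13: +8.5096
  t14: +11.9820
  t15: +4.0243
  t16: +1.8007
  t17: +15.3655
  t18: +0.1984
  t19: +9.4265
  t20: +11.5820
  t21: +8.1715
  t22: +8.0001
  t23: +23.1856
  t24: +1.9049
  t25: +1.5527
  t26: +1.3700
  t27: +0.7033
  t28: +9.9715
  t29: -0.6599
  t30: +36.5961
  t31: +0.1008
  t32: -0.0474
  t33: +3.3697
  t34: -0.0037
  t35: +0.7526
  t36: +0.1825
  t37: +0.3598
  t38: -0.0483
  t39: +1.1326
  t40: +0.1658
  t41: +10.2518
  t42: -0.2982
  t43: -0.5897
Σ = +231.4442 → |volume| = 231.44

Directed edges: 129 total; 9 unmatched, e.g. (5.35,1.38,-3.44)→(1.86,2.14,-1.99) → open.


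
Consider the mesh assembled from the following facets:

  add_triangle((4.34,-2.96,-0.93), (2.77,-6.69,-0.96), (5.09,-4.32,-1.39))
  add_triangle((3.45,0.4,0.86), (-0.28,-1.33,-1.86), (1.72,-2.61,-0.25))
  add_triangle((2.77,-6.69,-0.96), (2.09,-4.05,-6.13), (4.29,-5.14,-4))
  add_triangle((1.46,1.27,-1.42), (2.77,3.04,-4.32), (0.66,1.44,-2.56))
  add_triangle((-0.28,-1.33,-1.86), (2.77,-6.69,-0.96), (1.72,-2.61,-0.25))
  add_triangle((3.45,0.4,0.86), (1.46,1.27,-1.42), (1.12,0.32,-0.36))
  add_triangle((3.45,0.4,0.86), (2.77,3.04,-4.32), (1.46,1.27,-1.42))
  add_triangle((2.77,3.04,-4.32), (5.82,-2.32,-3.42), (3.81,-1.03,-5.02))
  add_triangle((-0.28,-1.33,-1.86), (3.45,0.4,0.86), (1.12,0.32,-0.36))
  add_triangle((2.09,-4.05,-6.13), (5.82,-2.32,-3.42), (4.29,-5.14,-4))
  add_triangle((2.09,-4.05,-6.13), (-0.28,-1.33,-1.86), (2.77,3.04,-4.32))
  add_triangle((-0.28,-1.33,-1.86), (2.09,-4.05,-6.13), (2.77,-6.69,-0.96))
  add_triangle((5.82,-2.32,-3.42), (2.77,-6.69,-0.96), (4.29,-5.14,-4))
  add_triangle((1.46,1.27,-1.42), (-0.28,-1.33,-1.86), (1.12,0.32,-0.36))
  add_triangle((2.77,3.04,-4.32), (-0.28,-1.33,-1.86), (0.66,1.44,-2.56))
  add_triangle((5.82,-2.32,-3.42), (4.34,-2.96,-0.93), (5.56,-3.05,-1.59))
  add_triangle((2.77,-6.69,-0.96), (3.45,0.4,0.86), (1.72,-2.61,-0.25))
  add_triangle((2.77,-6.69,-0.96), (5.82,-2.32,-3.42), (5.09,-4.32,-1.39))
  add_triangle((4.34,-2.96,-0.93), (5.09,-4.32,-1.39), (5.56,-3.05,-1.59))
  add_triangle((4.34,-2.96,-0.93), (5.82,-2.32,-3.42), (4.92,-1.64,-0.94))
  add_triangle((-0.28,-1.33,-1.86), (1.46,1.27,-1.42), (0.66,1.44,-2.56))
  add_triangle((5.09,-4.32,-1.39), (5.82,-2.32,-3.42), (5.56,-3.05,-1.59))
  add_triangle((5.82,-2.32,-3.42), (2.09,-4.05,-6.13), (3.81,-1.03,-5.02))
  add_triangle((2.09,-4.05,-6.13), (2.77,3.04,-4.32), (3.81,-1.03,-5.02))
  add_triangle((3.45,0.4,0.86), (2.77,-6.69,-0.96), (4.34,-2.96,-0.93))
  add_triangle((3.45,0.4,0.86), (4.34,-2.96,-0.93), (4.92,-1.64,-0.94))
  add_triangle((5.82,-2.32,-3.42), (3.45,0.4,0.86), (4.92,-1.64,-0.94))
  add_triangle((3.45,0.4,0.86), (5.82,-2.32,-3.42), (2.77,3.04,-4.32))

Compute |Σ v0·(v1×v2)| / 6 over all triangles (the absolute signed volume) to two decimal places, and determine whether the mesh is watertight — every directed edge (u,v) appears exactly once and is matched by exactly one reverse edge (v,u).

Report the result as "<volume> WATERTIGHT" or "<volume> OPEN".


109.87 WATERTIGHT

Per-triangle v0·(v1×v2)/6:
  t1: +0.8144
  t2: -2.3855
  t3: +11.8721
  t4: +0.0483
  t5: -1.0745
  t6: -0.2095
  t7: +0.3823
  t8: +9.9034
  t9: -0.6726
  t10: +11.6932
  t11: +5.3709
  t12: +5.9082
  t13: +10.2355
  t14: -0.5323
  t15: +1.4815
  t16: -0.6908
  t17: -0.0701
  t18: +7.1909
  t19: +0.4053
  t20: +2.8327
  t21: -0.9564
  t22: +2.4326
  t23: +11.0021
  t24: +9.6063
  t25: +4.8239
  t26: +1.7570
  t27: +2.4602
  t28: +16.2427
Σ = +109.8720 → |volume| = 109.87

Directed edges: 84 total, each appears once with its reverse present → watertight.


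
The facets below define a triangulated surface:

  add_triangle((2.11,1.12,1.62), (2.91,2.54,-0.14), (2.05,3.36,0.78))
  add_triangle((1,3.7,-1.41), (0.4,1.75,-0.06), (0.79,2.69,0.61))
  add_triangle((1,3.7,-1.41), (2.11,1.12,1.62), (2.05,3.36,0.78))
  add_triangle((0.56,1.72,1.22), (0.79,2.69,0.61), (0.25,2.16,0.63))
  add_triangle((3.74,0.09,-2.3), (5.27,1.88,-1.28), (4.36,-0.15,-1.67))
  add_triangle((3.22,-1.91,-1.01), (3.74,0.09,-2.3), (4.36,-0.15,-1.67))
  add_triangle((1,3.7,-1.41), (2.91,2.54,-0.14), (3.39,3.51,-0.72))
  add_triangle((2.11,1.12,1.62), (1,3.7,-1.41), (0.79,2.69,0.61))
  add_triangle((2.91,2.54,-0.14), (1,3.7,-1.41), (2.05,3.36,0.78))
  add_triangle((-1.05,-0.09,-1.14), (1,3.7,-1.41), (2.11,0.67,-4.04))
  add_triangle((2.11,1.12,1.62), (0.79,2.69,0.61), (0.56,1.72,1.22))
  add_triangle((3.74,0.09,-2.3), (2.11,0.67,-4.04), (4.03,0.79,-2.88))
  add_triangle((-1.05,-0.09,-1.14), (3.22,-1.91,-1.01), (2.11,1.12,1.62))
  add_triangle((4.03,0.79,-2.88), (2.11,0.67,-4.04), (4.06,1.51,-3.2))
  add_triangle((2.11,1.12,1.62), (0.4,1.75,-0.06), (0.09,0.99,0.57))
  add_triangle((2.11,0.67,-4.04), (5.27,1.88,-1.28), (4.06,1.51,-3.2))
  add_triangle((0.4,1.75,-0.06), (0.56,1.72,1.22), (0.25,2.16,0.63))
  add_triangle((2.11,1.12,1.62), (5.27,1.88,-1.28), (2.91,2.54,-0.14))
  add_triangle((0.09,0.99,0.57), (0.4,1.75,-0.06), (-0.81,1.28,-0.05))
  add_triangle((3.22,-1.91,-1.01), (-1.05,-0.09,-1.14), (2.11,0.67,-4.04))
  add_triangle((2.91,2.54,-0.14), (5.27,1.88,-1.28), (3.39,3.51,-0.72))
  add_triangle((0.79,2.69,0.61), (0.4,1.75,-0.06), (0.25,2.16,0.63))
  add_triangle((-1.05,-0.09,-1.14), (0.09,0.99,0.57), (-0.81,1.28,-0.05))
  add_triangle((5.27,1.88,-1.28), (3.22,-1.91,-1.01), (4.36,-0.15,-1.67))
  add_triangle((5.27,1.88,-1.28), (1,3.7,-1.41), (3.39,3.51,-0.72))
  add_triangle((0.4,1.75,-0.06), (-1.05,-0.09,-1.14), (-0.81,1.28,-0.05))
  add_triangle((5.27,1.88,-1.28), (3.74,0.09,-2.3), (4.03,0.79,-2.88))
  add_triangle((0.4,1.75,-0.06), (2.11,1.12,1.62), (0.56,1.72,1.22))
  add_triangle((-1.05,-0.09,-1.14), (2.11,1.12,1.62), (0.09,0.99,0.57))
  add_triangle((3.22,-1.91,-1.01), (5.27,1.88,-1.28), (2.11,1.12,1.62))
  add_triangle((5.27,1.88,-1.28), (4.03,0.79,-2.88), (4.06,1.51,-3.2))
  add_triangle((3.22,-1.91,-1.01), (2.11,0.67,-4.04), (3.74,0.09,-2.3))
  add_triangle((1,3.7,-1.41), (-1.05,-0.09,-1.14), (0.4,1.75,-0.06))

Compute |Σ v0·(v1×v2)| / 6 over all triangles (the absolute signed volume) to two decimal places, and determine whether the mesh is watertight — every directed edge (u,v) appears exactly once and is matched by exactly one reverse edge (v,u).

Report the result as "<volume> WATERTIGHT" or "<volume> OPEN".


Per-triangle v0·(v1×v2)/6:
  t1: +1.6189
  t2: +0.0971
  t3: -0.8551
  t4: +0.1465
  t5: +1.4167
  t6: +1.0987
  t7: +0.3996
  t8: +1.7428
  t9: +2.2422
  t10: +3.7906
  t11: +0.6291
  t12: +1.0296
  t13: -0.9972
  t14: +1.1631
  t15: +0.3925
  t16: -0.3519
  t17: -0.1252
  t18: +2.6303
  t19: +0.1945
  t20: +2.8076
  t21: +1.0090
  t22: +0.0859
  t23: -0.0310
  t24: +1.3002
  t25: +2.6620
  t26: +0.3658
  t27: +1.2860
  t28: -0.6109
  t29: -0.1929
  t30: +5.6555
  t31: +1.3623
  t32: +3.0230
  t33: +0.4367
Σ = +35.4221 → |volume| = 35.42

Directed edges: 99 total; 3 unmatched, e.g. (1,3.7,-1.41)→(2.11,0.67,-4.04) → open.

35.42 OPEN
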